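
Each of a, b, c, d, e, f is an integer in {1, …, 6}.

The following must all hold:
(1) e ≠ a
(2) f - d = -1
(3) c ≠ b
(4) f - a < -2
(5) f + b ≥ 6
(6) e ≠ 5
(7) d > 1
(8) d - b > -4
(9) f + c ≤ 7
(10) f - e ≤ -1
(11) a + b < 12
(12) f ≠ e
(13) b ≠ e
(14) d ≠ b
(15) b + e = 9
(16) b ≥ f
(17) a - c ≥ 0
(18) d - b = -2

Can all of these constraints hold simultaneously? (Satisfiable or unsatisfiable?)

Satisfiable

Take a = 6, b = 5, c = 3, d = 3, e = 4, f = 2. Then constraint 2: f - d = -1; constraint 4: f - a = -4, and every other listed constraint is also met.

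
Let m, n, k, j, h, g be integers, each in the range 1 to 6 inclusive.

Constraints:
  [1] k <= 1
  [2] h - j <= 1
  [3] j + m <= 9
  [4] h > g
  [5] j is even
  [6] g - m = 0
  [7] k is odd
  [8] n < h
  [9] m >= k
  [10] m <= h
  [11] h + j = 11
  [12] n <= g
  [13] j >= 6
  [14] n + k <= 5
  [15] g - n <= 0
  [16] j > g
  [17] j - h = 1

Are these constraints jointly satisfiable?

Satisfiable

Setting (m, n, k, j, h, g) = (1, 1, 1, 6, 5, 1) satisfies everything: constraint 2: h - j = -1; constraint 3: j + m = 7; constraint 6: g - m = 0, and the others follow.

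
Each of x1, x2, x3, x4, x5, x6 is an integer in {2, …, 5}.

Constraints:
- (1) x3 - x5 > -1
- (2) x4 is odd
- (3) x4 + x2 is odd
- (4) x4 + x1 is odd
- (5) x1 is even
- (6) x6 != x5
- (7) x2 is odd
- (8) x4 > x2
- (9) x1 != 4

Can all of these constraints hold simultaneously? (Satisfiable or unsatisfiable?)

Constraint 2 makes x4 odd and constraint 7 makes x2 odd, so x4 + x2 must be even. Constraint 3 says x4 + x2 is odd — contradiction.

Unsatisfiable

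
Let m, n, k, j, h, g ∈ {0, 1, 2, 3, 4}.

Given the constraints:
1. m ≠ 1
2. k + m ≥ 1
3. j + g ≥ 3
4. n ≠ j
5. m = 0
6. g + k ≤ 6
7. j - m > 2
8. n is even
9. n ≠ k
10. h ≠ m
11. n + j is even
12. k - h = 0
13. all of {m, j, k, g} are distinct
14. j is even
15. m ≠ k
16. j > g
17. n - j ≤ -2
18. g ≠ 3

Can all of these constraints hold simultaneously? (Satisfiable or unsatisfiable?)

Satisfiable

Try m = 0, n = 0, k = 3, j = 4, h = 3, g = 1.
Check constraint 2: k + m = 3; constraint 3: j + g = 5; constraint 6: g + k = 4. The remaining constraints are straightforward to verify.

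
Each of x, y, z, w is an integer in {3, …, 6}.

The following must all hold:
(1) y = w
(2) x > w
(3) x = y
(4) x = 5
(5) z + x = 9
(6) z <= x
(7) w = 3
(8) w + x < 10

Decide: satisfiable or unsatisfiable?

Constraint 4 fixes x = 5 and constraint 7 fixes w = 3. Constraints 1 and 3 give x = y = w, so x = w. But 5 ≠ 3 — contradiction.

Unsatisfiable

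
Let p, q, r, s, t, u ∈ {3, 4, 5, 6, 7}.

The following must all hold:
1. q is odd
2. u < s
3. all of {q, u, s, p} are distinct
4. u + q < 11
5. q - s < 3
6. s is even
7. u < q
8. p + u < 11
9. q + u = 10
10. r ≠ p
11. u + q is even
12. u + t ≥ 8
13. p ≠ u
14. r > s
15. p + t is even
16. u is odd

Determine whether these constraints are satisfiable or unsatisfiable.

Satisfiable

One satisfying assignment is p = 5, q = 7, r = 7, s = 6, t = 5, u = 3.
For the less obvious constraints — constraint 4: u + q = 10; constraint 5: q - s = 1; constraint 8: p + u = 8 — and the others hold by inspection.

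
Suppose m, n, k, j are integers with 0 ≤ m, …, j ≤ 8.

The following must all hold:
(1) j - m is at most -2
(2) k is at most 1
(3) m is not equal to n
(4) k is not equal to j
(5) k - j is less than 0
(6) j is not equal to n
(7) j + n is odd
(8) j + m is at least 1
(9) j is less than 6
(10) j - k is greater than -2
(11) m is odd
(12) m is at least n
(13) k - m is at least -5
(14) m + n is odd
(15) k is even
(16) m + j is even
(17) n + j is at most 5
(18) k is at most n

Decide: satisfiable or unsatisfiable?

Satisfiable

Take m = 3, n = 2, k = 0, j = 1. Then constraint 1: j - m = -2; constraint 5: k - j = -1, and every other listed constraint is also met.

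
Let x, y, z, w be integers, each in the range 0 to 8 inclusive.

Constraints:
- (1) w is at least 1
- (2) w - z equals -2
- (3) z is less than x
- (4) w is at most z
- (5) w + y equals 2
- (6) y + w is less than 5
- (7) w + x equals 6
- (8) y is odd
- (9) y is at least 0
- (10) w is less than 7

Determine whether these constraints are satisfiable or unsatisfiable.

Take x = 5, y = 1, z = 3, w = 1. Then constraint 2: w - z = -2; constraint 5: w + y = 2, and every other listed constraint is also met.

Satisfiable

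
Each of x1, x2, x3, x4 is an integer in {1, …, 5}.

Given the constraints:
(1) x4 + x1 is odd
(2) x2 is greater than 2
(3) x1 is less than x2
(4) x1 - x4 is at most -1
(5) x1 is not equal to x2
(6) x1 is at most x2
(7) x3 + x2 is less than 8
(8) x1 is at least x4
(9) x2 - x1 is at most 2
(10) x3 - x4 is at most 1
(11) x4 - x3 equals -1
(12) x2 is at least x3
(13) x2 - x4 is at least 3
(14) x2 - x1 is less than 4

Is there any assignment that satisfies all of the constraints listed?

Constraints 4, 9, and 13 give x2 − x4 ≥ 3, x4 − x1 ≥ 1, x1 − x2 ≥ -2.
Adding all 3 inequalities: the left sides telescope to 0, and the right sides sum to 3 + 1 + (-2) = 2. So 0 ≥ 2, which is false.

Unsatisfiable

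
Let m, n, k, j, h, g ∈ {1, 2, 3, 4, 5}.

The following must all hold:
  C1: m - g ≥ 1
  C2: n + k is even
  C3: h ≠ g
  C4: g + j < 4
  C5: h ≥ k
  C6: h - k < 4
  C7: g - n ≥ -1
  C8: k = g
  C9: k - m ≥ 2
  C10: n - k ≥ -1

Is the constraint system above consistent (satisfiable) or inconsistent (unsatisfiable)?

Constraints 1, 7, 9, and 10 give m − g ≥ 1, g − n ≥ -1, n − k ≥ -1, k − m ≥ 2.
Adding all 4 inequalities: the left sides telescope to 0, and the right sides sum to 1 + (-1) + (-1) + 2 = 1. So 0 ≥ 1, which is false.

Unsatisfiable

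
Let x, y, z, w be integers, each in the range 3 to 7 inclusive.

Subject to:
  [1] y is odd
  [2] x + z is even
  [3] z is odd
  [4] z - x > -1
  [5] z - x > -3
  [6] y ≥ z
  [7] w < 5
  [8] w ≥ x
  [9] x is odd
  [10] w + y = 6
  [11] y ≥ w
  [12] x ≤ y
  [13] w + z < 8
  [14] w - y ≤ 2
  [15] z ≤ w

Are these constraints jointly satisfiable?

Satisfiable

Try x = 3, y = 3, z = 3, w = 3.
Check constraint 4: z - x = 0; constraint 5: z - x = 0. The remaining constraints are straightforward to verify.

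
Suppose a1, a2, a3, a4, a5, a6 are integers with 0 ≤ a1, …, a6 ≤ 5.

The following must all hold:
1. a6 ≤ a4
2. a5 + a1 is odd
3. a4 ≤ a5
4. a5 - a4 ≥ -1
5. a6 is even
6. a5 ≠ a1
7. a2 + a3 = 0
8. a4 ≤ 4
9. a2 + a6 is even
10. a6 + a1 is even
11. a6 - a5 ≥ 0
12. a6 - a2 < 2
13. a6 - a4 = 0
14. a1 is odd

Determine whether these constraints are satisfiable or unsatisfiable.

Unsatisfiable

Constraint 5 makes a6 even and constraint 14 makes a1 odd, so a6 + a1 must be odd. Constraint 10 says a6 + a1 is even — contradiction.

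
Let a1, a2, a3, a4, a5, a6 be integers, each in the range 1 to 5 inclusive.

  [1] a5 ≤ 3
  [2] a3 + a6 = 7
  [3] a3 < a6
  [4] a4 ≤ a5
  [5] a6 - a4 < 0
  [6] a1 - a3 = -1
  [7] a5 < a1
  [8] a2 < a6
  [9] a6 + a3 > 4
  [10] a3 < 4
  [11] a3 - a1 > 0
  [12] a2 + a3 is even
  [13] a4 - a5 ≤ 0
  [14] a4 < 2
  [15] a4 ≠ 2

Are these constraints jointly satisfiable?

Constraints 3, 5, 7, 11, and 13 give a3 < a6, a6 < a4, a4 ≤ a5, a5 < a1, a1 < a3. Chaining: a3 < a6 < a4 ≤ a5 < a1 < a3, which forces a3 < a3 — impossible.

Unsatisfiable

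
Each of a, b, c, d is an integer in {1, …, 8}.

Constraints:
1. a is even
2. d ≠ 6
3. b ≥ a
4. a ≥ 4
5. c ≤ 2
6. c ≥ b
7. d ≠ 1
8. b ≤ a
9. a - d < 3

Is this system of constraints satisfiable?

Unsatisfiable

From constraints 3 and 4: b ≥ a and a ≥ 4, so b ≥ 4. From constraints 5 and 6: b ≤ c and c ≤ 2, so b ≤ 2. But 2 < 4, so no value of b works.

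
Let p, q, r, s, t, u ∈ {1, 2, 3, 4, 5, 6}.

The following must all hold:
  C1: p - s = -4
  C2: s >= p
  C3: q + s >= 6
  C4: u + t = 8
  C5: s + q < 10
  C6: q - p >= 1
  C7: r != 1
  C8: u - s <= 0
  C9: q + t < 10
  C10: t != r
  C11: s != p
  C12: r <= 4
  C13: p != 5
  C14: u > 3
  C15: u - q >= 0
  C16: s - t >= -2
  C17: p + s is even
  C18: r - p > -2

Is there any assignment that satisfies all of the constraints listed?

Satisfiable

Take p = 1, q = 4, r = 2, s = 5, t = 4, u = 4. Then constraint 1: p - s = -4; constraint 3: q + s = 9, and every other listed constraint is also met.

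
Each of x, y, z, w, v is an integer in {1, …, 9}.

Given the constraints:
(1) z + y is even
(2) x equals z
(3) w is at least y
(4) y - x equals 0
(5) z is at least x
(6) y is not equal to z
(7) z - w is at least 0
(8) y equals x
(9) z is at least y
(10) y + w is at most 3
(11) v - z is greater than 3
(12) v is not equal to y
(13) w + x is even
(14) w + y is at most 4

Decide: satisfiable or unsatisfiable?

From constraints 2 and 8, y = x = z, so y = z. But constraint 6 says y ≠ z. Contradiction.

Unsatisfiable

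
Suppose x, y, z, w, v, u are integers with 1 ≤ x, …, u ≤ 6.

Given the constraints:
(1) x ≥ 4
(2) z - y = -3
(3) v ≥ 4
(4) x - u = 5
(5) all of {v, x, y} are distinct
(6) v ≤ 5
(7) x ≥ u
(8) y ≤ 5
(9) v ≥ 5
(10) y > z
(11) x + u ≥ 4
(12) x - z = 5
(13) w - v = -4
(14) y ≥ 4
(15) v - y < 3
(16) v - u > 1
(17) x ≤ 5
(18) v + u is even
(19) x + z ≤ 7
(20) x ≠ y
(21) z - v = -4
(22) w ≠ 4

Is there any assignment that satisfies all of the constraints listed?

Constraints 1, 3, 6, 8, 14, and 17 confine each of v, x, y to the 2 values {4, 5}.
Constraint 5 requires all 3 of them to be distinct, but only 2 values are available — impossible by the pigeonhole principle.

Unsatisfiable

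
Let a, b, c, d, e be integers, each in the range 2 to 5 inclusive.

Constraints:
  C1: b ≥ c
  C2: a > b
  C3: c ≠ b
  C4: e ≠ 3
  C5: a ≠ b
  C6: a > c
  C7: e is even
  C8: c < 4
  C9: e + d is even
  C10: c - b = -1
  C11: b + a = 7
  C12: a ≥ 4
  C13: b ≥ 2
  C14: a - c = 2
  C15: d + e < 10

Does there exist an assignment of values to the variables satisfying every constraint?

Satisfiable

The assignment a = 4, b = 3, c = 2, d = 4, e = 4 works:
  constraint 10 holds since c - b = -1.
  constraint 11 holds since b + a = 7.
  constraint 14 holds since a - c = 2.
The rest check out directly.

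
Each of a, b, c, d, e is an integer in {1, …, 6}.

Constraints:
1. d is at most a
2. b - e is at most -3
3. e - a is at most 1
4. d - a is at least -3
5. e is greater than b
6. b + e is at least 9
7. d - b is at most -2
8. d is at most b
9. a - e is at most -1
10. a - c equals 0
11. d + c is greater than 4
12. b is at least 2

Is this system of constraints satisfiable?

Unsatisfiable

Constraints 2, 3, 4, and 7 give b − d ≥ 2, d − a ≥ -3, a − e ≥ -1, e − b ≥ 3.
Adding all 4 inequalities: the left sides telescope to 0, and the right sides sum to 2 + (-3) + (-1) + 3 = 1. So 0 ≥ 1, which is false.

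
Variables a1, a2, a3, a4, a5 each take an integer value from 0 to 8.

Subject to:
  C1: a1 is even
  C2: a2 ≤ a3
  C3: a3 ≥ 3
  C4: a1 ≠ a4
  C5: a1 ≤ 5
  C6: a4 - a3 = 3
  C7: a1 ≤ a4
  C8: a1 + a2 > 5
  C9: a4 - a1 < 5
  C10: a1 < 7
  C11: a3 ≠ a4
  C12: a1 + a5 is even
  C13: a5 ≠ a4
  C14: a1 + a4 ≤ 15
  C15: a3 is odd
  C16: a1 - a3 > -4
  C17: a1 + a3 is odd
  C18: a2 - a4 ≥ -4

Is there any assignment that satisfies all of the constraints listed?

Satisfiable

Take a1 = 4, a2 = 4, a3 = 5, a4 = 8, a5 = 6. Then constraint 6: a4 - a3 = 3; constraint 8: a1 + a2 = 8; constraint 9: a4 - a1 = 4, and every other listed constraint is also met.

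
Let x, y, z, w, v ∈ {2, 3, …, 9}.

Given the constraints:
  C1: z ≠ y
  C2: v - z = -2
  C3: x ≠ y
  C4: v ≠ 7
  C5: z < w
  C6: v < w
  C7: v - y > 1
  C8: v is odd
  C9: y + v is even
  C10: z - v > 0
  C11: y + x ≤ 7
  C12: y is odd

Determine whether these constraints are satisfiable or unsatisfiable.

Satisfiable

The assignment x = 2, y = 3, z = 7, w = 8, v = 5 works:
  constraint 2 holds since v - z = -2.
  constraint 7 holds since v - y = 2.
The rest check out directly.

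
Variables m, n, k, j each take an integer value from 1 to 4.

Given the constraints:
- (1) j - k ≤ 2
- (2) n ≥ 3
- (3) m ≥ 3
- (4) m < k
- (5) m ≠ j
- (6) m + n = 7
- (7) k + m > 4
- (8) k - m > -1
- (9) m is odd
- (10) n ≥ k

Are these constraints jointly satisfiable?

Satisfiable

Setting (m, n, k, j) = (3, 4, 4, 4) satisfies everything: constraint 1: j - k = 0; constraint 6: m + n = 7, and the others follow.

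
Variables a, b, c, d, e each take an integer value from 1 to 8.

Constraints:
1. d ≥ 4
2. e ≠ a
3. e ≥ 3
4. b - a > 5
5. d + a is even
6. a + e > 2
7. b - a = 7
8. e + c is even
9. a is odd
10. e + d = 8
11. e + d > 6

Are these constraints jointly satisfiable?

Take a = 1, b = 8, c = 7, d = 5, e = 3. Then constraint 4: b - a = 7; constraint 6: a + e = 4; constraint 7: b - a = 7, and every other listed constraint is also met.

Satisfiable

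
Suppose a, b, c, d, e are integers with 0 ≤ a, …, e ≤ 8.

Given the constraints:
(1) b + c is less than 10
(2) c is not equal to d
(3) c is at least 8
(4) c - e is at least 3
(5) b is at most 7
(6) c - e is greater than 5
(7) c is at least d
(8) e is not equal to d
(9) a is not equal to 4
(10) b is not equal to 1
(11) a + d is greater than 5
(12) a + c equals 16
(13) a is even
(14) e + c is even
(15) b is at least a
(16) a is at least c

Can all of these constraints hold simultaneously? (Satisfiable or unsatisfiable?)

From constraints 3 and 16: a ≥ c and c ≥ 8, so a ≥ 8. From constraints 5 and 15: a ≤ b and b ≤ 7, so a ≤ 7. But 7 < 8, so no value of a works.

Unsatisfiable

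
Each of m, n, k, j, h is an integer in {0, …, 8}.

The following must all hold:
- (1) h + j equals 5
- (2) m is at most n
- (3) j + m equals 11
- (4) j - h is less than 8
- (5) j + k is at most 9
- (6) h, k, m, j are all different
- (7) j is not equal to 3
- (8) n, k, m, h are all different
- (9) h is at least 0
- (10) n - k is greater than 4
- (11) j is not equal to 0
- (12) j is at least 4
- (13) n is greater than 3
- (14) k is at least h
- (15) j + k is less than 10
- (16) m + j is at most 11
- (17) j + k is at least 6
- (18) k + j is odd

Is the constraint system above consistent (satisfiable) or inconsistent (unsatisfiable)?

One satisfying assignment is m = 6, n = 7, k = 2, j = 5, h = 0.
For the less obvious constraints — constraint 1: h + j = 5; constraint 3: j + m = 11 — and the others hold by inspection.

Satisfiable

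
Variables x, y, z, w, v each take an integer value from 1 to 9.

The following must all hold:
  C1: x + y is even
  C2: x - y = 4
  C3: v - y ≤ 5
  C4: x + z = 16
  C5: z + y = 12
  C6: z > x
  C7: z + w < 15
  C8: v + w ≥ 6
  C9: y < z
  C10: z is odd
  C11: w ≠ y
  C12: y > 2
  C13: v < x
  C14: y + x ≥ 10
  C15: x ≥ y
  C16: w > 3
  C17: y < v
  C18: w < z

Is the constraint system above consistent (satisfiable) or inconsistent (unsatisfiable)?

Satisfiable

One satisfying assignment is x = 7, y = 3, z = 9, w = 4, v = 5.
For the less obvious constraints — constraint 2: x - y = 4; constraint 3: v - y = 2; constraint 4: x + z = 16 — and the others hold by inspection.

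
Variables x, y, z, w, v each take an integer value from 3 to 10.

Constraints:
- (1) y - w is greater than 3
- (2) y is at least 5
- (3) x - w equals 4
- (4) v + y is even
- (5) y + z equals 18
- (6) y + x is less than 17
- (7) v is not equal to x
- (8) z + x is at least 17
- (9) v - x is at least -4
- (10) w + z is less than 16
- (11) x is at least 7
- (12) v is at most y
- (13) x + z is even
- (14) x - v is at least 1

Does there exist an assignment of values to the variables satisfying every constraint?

Satisfiable

Setting (x, y, z, w, v) = (8, 8, 10, 4, 4) satisfies everything: constraint 1: y - w = 4; constraint 3: x - w = 4; constraint 5: y + z = 18, and the others follow.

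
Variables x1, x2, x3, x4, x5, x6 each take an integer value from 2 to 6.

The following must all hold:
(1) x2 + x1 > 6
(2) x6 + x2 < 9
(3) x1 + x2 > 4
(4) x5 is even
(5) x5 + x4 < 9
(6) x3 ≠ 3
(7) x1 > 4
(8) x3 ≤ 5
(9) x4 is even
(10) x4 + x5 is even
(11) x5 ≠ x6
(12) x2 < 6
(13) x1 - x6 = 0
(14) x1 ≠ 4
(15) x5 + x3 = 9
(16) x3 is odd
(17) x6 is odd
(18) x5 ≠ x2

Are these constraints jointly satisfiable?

Satisfiable

Setting (x1, x2, x3, x4, x5, x6) = (5, 2, 5, 4, 4, 5) satisfies everything: constraint 1: x2 + x1 = 7; constraint 2: x6 + x2 = 7, and the others follow.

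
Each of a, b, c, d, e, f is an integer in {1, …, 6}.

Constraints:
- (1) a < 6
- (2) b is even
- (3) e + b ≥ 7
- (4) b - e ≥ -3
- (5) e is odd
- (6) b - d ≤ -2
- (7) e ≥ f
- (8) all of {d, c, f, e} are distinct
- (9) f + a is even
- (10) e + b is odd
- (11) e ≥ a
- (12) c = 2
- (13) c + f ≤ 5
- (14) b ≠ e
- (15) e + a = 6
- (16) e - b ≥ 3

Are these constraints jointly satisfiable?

Satisfiable

One satisfying assignment is a = 1, b = 2, c = 2, d = 4, e = 5, f = 3.
For the less obvious constraints — constraint 3: e + b = 7; constraint 4: b - e = -3; constraint 6: b - d = -2 — and the others hold by inspection.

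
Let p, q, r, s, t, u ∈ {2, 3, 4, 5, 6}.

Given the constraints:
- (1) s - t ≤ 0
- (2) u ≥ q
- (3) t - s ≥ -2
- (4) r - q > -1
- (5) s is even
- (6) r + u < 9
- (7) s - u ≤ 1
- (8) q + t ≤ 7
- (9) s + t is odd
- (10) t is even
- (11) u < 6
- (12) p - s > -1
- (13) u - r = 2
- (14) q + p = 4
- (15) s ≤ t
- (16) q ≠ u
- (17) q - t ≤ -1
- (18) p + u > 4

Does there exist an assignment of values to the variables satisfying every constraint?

Constraint 5 makes s even and constraint 10 makes t even, so s + t must be even. Constraint 9 says s + t is odd — contradiction.

Unsatisfiable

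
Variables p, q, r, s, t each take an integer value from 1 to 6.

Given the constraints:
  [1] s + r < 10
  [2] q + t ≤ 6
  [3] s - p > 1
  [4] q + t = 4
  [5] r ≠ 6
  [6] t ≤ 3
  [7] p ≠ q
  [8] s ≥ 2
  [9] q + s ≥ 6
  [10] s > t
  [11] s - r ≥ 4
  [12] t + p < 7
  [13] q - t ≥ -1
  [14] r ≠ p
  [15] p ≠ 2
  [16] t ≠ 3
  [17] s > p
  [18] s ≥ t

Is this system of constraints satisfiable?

Try p = 4, q = 3, r = 1, s = 6, t = 1.
Check constraint 1: s + r = 7; constraint 2: q + t = 4. The remaining constraints are straightforward to verify.

Satisfiable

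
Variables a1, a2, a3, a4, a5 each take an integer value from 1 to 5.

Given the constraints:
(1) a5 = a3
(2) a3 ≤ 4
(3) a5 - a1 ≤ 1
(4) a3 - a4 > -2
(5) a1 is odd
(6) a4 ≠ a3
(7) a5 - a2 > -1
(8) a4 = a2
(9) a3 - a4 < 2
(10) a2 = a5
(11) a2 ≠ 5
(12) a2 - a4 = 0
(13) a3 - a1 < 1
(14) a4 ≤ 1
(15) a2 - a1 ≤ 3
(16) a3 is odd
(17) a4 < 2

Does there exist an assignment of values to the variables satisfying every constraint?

From constraints 1, 8, and 10, a4 = a2 = a5 = a3, so a4 = a3. But constraint 6 says a4 ≠ a3. Contradiction.

Unsatisfiable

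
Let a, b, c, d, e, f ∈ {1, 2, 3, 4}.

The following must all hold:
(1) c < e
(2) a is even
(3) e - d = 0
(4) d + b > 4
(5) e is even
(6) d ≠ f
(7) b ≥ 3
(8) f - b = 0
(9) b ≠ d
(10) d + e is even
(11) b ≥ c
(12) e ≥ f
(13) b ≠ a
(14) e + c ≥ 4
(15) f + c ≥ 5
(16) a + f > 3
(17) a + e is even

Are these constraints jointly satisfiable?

Satisfiable

Take a = 2, b = 3, c = 2, d = 4, e = 4, f = 3. Then constraint 3: e - d = 0; constraint 4: d + b = 7; constraint 8: f - b = 0, and every other listed constraint is also met.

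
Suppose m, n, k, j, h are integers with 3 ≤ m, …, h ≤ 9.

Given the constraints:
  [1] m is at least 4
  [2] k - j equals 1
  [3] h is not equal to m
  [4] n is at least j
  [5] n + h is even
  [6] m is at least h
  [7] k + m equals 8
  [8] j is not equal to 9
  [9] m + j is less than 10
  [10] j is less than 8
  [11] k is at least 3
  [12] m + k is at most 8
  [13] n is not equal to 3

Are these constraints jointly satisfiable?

Satisfiable

Try m = 4, n = 7, k = 4, j = 3, h = 3.
Check constraint 2: k - j = 1; constraint 7: k + m = 8. The remaining constraints are straightforward to verify.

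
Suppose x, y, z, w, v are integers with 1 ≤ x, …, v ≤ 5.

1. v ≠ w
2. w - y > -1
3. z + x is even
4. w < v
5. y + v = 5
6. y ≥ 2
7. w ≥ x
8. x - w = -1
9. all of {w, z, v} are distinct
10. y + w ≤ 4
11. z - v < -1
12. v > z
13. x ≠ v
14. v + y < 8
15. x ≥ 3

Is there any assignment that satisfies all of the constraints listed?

Unsatisfiable

From constraint 6: y ≥ 2. From constraints 7 and 15: w ≥ x ≥ 3. Hence y + w ≥ 5. But constraint 10 requires y + w ≤ 4, and 4 < 5. Contradiction.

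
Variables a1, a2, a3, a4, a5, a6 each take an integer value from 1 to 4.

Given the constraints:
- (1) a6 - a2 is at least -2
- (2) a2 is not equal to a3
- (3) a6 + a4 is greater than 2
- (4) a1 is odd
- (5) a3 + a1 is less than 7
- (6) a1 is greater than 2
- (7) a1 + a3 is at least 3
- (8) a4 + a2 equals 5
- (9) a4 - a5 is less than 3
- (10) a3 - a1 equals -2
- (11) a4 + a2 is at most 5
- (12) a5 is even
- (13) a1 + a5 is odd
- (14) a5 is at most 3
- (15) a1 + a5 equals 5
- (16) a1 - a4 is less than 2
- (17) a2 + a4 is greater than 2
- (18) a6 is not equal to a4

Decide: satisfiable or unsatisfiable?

Satisfiable

Take a1 = 3, a2 = 3, a3 = 1, a4 = 2, a5 = 2, a6 = 1. Then constraint 1: a6 - a2 = -2; constraint 3: a6 + a4 = 3; constraint 5: a3 + a1 = 4, and every other listed constraint is also met.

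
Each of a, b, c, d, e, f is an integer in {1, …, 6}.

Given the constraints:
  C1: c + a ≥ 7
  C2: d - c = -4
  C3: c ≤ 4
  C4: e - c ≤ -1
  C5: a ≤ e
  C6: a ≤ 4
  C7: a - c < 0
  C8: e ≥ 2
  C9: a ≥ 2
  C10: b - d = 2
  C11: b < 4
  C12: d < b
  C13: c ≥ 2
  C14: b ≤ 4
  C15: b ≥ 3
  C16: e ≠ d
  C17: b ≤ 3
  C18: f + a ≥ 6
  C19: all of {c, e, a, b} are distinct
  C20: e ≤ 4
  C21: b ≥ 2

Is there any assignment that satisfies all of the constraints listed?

Unsatisfiable

Constraints 3, 6, 8, 9, 13, 14, 20, and 21 confine each of c, e, a, b to the 3 values {2, …, 4}.
Constraint 19 requires all 4 of them to be distinct, but only 3 values are available — impossible by the pigeonhole principle.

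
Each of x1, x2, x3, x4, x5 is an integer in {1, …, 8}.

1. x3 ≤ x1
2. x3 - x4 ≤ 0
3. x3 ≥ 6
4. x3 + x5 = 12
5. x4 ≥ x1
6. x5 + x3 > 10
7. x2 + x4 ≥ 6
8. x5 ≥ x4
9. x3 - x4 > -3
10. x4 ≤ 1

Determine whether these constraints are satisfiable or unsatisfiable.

Unsatisfiable

From constraints 1 and 3: x1 ≥ x3 and x3 ≥ 6, so x1 ≥ 6. From constraints 5 and 10: x1 ≤ x4 and x4 ≤ 1, so x1 ≤ 1. But 1 < 6, so no value of x1 works.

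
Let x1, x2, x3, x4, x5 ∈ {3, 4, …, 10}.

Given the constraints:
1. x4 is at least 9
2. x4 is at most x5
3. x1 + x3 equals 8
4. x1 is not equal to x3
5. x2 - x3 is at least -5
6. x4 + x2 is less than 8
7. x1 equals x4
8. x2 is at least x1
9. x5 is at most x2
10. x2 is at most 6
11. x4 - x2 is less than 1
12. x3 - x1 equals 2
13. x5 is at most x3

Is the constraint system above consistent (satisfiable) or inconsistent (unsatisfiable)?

From constraints 1 and 2: x5 ≥ x4 and x4 ≥ 9, so x5 ≥ 9. From constraints 9 and 10: x5 ≤ x2 and x2 ≤ 6, so x5 ≤ 6. But 6 < 9, so no value of x5 works.

Unsatisfiable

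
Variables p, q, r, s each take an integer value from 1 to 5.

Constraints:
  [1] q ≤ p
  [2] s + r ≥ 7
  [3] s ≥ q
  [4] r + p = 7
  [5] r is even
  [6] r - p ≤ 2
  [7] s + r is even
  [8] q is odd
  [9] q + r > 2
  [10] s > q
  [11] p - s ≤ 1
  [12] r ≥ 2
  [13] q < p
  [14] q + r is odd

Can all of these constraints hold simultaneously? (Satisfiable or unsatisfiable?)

Satisfiable

Setting (p, q, r, s) = (3, 1, 4, 4) satisfies everything: constraint 2: s + r = 8; constraint 4: r + p = 7, and the others follow.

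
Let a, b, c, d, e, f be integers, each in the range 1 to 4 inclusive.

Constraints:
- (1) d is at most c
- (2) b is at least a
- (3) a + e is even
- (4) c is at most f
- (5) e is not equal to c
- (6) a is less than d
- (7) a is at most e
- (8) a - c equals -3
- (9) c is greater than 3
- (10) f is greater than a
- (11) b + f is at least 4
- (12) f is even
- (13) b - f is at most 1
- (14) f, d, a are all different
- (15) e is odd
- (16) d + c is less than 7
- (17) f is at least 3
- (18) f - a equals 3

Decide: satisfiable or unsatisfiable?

Satisfiable

Setting (a, b, c, d, e, f) = (1, 3, 4, 2, 3, 4) satisfies everything: constraint 8: a - c = -3; constraint 11: b + f = 7, and the others follow.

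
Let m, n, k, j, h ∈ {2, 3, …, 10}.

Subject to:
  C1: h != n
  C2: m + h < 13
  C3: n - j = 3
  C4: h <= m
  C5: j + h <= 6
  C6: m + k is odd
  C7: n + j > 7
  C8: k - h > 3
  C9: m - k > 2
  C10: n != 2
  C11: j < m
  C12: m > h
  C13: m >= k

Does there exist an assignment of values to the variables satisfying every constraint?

Satisfiable

Try m = 10, n = 6, k = 7, j = 3, h = 2.
Check constraint 2: m + h = 12; constraint 3: n - j = 3. The remaining constraints are straightforward to verify.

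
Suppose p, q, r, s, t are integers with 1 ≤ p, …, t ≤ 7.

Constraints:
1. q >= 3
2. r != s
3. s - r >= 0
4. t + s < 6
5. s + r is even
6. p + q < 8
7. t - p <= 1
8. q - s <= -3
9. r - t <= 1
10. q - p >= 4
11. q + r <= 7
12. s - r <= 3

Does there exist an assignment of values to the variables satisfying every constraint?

Constraints 7, 8, 9, 10, and 12 give p − t ≥ -1, t − r ≥ -1, r − s ≥ -3, s − q ≥ 3, q − p ≥ 4.
Adding all 5 inequalities: the left sides telescope to 0, and the right sides sum to (-1) + (-1) + (-3) + 3 + 4 = 2. So 0 ≥ 2, which is false.

Unsatisfiable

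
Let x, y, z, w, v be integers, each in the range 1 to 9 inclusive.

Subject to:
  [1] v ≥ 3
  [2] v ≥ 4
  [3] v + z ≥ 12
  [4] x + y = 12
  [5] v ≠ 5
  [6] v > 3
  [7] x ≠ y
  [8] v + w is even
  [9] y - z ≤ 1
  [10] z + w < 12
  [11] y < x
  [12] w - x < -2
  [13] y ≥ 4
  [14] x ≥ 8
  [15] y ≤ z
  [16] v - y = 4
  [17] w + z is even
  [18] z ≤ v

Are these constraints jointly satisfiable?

Satisfiable

Setting (x, y, z, w, v) = (8, 4, 6, 4, 8) satisfies everything: constraint 3: v + z = 14; constraint 4: x + y = 12; constraint 9: y - z = -2, and the others follow.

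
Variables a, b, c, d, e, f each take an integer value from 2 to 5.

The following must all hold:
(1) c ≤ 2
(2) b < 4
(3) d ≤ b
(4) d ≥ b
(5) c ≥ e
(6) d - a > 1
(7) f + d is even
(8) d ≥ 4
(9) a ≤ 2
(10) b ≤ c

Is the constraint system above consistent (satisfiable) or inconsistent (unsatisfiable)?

Unsatisfiable

From constraints 3 and 8: b ≥ d and d ≥ 4, so b ≥ 4. From constraints 1 and 10: b ≤ c and c ≤ 2, so b ≤ 2. But 2 < 4, so no value of b works.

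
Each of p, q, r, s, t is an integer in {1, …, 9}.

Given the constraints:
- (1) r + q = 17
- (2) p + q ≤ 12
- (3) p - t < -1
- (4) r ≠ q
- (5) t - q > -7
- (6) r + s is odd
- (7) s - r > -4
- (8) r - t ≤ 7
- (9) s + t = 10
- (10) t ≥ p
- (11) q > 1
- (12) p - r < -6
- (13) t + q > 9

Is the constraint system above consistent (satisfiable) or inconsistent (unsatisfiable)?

The assignment p = 1, q = 8, r = 9, s = 6, t = 4 works:
  constraint 1 holds since r + q = 17.
  constraint 2 holds since p + q = 9.
  constraint 3 holds since p - t = -3.
The rest check out directly.

Satisfiable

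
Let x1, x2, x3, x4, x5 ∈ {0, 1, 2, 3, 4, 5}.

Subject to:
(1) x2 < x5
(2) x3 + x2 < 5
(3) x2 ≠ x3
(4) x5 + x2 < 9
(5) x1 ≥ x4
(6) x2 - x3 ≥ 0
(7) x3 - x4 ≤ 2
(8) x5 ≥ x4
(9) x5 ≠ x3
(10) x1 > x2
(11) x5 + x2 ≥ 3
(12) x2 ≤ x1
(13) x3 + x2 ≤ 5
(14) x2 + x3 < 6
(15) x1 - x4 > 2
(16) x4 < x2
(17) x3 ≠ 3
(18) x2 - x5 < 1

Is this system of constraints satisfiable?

Satisfiable

Setting (x1, x2, x3, x4, x5) = (4, 2, 1, 1, 4) satisfies everything: constraint 2: x3 + x2 = 3; constraint 4: x5 + x2 = 6; constraint 6: x2 - x3 = 1, and the others follow.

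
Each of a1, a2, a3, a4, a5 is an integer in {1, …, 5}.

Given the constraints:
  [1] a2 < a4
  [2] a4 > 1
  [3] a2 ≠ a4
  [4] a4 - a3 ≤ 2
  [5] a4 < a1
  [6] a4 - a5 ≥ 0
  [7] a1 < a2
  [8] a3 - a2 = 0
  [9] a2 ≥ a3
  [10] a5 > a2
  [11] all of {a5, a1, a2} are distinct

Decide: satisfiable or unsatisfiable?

Unsatisfiable

Constraints 5, 6, 7, and 10 give a2 < a5, a5 ≤ a4, a4 < a1, a1 < a2. Chaining: a2 < a5 ≤ a4 < a1 < a2, which forces a2 < a2 — impossible.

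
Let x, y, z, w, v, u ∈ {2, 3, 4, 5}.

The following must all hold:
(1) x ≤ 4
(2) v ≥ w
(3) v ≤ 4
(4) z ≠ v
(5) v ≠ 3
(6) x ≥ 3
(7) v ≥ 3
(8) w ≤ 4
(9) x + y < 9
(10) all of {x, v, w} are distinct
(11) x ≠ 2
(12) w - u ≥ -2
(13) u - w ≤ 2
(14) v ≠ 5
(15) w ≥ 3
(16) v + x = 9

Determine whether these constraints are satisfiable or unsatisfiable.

Unsatisfiable

Constraints 1, 3, 6, 7, 8, and 15 confine each of x, v, w to the 2 values {3, 4}.
Constraint 10 requires all 3 of them to be distinct, but only 2 values are available — impossible by the pigeonhole principle.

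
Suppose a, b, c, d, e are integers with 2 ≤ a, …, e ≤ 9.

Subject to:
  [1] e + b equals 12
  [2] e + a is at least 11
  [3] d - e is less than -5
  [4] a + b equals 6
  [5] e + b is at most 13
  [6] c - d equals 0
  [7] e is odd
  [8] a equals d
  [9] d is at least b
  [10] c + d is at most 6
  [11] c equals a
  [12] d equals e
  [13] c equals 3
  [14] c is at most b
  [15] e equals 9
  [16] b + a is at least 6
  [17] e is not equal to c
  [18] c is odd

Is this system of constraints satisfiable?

Constraint 13 fixes c = 3 and constraint 15 fixes e = 9. Constraints 8, 11, and 12 give c = a = d = e, so c = e. But 3 ≠ 9 — contradiction.

Unsatisfiable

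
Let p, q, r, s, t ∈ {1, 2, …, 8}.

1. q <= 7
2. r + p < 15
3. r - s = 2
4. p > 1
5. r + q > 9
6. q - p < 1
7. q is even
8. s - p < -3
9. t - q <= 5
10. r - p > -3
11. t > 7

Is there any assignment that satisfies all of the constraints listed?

Satisfiable

One satisfying assignment is p = 8, q = 6, r = 6, s = 4, t = 8.
For the less obvious constraints — constraint 2: r + p = 14; constraint 3: r - s = 2; constraint 5: r + q = 12 — and the others hold by inspection.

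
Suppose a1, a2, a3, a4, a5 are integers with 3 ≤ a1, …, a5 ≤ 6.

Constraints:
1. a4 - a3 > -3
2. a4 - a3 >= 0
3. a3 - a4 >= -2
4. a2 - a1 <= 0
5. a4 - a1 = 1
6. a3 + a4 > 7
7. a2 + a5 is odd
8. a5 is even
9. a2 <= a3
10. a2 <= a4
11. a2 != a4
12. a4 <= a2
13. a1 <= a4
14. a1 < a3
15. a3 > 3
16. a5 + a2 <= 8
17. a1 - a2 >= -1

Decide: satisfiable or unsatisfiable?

Constraints 2, 4, 12, and 14 give a1 < a3, a3 ≤ a4, a4 ≤ a2, a2 ≤ a1. Chaining: a1 < a3 ≤ a4 ≤ a2 ≤ a1, which forces a1 < a1 — impossible.

Unsatisfiable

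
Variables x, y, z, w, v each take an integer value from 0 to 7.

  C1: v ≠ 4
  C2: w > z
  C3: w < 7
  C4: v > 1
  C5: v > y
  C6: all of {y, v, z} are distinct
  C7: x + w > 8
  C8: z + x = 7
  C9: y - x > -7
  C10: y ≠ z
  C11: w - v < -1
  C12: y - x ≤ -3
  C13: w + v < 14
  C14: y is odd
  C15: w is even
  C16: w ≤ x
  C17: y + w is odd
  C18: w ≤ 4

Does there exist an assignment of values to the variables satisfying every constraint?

Satisfiable

One satisfying assignment is x = 7, y = 3, z = 0, w = 4, v = 7.
For the less obvious constraints — constraint 7: x + w = 11; constraint 8: z + x = 7 — and the others hold by inspection.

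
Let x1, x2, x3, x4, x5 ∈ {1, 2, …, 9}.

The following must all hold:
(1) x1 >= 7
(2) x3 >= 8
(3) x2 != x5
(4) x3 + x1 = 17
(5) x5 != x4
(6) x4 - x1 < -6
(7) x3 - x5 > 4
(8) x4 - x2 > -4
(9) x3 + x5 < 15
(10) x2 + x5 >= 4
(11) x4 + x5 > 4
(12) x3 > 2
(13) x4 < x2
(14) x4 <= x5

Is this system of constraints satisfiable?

Try x1 = 8, x2 = 2, x3 = 9, x4 = 1, x5 = 4.
Check constraint 4: x3 + x1 = 17; constraint 6: x4 - x1 = -7; constraint 7: x3 - x5 = 5. The remaining constraints are straightforward to verify.

Satisfiable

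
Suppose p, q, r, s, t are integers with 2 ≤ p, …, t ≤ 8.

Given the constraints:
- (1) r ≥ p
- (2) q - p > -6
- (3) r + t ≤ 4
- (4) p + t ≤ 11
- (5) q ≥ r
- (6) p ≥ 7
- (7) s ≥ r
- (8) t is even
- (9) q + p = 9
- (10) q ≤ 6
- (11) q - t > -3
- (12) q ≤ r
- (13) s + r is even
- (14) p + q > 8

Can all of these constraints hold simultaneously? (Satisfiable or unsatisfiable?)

Unsatisfiable

From constraints 1 and 6: r ≥ p and p ≥ 7, so r ≥ 7. From constraints 5 and 10: r ≤ q and q ≤ 6, so r ≤ 6. But 6 < 7, so no value of r works.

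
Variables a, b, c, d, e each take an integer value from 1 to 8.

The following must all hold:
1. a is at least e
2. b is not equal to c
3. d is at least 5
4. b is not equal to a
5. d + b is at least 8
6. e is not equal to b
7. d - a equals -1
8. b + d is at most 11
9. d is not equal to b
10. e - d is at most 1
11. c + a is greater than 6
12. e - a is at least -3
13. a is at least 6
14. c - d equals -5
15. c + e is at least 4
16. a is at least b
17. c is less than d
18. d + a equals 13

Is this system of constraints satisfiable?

Try a = 7, b = 5, c = 1, d = 6, e = 6.
Check constraint 5: d + b = 11; constraint 7: d - a = -1. The remaining constraints are straightforward to verify.

Satisfiable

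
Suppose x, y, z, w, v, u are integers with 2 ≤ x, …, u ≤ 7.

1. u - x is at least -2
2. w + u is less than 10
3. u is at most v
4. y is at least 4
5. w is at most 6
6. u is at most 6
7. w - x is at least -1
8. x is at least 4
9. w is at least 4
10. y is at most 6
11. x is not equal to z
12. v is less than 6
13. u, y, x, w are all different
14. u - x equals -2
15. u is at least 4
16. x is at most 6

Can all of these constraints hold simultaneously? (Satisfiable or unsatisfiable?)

Unsatisfiable

Constraints 4, 5, 6, 8, 9, 10, 15, and 16 confine each of u, y, x, w to the 3 values {4, …, 6}.
Constraint 13 requires all 4 of them to be distinct, but only 3 values are available — impossible by the pigeonhole principle.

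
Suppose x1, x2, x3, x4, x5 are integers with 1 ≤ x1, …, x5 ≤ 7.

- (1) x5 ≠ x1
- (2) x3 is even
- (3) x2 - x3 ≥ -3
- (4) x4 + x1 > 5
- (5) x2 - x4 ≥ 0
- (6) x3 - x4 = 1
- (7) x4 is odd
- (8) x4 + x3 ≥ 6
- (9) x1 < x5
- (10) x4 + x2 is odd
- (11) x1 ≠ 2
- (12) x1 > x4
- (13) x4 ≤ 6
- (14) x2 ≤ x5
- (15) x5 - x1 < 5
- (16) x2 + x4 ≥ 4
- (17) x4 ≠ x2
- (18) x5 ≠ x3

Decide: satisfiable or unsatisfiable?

Take x1 = 4, x2 = 4, x3 = 4, x4 = 3, x5 = 6. Then constraint 3: x2 - x3 = 0; constraint 4: x4 + x1 = 7; constraint 5: x2 - x4 = 1, and every other listed constraint is also met.

Satisfiable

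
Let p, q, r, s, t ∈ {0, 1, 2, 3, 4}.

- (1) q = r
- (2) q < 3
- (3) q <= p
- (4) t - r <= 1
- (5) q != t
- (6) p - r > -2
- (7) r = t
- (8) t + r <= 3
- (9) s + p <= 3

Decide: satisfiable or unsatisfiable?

Unsatisfiable

From constraints 1 and 7, q = r = t, so q = t. But constraint 5 says q ≠ t. Contradiction.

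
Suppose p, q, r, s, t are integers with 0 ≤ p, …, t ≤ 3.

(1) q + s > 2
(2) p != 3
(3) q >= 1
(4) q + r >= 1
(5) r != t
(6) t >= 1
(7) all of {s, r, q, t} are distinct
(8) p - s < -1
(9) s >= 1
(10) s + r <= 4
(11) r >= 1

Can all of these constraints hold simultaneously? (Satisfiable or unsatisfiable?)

Constraints 3, 6, 9, and 11 confine each of s, r, q, t to the 3 values {1, …, 3} (the domain already gives each ≤ 3).
Constraint 7 requires all 4 of them to be distinct, but only 3 values are available — impossible by the pigeonhole principle.

Unsatisfiable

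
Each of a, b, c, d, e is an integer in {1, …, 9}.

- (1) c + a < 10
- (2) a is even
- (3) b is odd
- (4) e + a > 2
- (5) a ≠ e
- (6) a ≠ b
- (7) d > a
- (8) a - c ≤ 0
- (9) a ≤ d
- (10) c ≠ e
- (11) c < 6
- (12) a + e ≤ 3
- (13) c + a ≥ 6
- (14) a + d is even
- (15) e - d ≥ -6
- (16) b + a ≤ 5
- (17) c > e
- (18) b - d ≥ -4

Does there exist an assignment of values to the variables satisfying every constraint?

Try a = 2, b = 3, c = 5, d = 6, e = 1.
Check constraint 1: c + a = 7; constraint 4: e + a = 3; constraint 8: a - c = -3. The remaining constraints are straightforward to verify.

Satisfiable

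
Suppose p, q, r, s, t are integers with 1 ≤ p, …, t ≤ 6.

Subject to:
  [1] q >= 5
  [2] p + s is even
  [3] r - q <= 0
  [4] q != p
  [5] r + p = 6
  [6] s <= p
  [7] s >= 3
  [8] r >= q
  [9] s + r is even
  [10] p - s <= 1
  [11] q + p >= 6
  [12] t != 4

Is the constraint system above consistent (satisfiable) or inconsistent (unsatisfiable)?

Unsatisfiable

From constraints 1 and 8: r ≥ q ≥ 5. From constraints 6 and 7: p ≥ s ≥ 3. Hence r + p ≥ 8. But constraint 5 requires r + p = 6, and 6 < 8. Contradiction.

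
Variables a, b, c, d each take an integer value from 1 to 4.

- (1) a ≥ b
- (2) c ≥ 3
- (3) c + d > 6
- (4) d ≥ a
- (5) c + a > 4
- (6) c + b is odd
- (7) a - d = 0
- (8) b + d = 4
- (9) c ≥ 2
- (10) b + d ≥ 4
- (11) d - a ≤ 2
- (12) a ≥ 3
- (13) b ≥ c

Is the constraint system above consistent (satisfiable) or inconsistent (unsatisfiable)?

From constraints 9 and 13: b ≥ c ≥ 2. From constraints 4 and 12: d ≥ a ≥ 3. Hence b + d ≥ 5. But constraint 8 requires b + d = 4, and 4 < 5. Contradiction.

Unsatisfiable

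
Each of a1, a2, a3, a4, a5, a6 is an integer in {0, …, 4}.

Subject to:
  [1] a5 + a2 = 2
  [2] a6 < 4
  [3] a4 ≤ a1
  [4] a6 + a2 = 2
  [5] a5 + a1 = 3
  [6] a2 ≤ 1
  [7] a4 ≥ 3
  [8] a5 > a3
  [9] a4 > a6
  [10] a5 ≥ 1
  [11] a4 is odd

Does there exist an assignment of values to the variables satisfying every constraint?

From constraint 10: a5 ≥ 1. From constraints 3 and 7: a1 ≥ a4 ≥ 3. Hence a5 + a1 ≥ 4. But constraint 5 requires a5 + a1 = 3, and 3 < 4. Contradiction.

Unsatisfiable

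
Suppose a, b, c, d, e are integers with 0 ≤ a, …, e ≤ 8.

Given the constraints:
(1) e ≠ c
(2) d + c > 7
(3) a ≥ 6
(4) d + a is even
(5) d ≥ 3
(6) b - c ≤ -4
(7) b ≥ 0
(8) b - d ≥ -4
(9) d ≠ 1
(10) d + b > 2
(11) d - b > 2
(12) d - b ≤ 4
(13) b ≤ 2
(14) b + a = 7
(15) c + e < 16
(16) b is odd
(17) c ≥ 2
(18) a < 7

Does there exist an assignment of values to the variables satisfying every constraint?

One satisfying assignment is a = 6, b = 1, c = 6, d = 4, e = 7.
For the less obvious constraints — constraint 2: d + c = 10; constraint 6: b - c = -5 — and the others hold by inspection.

Satisfiable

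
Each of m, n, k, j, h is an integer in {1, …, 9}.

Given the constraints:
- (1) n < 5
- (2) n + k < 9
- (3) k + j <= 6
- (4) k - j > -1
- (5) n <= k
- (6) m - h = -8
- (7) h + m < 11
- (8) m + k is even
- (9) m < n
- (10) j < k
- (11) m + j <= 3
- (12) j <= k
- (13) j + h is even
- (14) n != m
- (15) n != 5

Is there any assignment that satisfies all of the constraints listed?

Setting (m, n, k, j, h) = (1, 3, 3, 1, 9) satisfies everything: constraint 2: n + k = 6; constraint 3: k + j = 4; constraint 4: k - j = 2, and the others follow.

Satisfiable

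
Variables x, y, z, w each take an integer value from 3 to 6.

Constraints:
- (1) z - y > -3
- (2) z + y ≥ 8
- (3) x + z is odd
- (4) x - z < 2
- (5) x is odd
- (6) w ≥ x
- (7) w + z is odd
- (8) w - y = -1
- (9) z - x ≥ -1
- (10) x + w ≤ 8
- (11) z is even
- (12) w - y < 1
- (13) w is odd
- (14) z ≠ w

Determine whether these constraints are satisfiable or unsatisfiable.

The assignment x = 3, y = 4, z = 4, w = 3 works:
  constraint 1 holds since z - y = 0.
  constraint 2 holds since z + y = 8.
The rest check out directly.

Satisfiable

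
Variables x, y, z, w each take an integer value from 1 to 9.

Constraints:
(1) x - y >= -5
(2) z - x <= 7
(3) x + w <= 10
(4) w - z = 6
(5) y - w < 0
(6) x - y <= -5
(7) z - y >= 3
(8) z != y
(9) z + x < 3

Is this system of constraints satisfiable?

Unsatisfiable

Constraints 2, 6, and 7 give x − z ≥ -7, z − y ≥ 3, y − x ≥ 5.
Adding all 3 inequalities: the left sides telescope to 0, and the right sides sum to (-7) + 3 + 5 = 1. So 0 ≥ 1, which is false.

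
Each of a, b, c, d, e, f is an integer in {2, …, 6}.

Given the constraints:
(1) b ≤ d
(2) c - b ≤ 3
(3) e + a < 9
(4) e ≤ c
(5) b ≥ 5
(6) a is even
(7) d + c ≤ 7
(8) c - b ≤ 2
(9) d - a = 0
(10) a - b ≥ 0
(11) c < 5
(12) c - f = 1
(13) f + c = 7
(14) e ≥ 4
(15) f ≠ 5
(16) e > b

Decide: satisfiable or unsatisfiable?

Unsatisfiable

From constraints 1 and 5: d ≥ b ≥ 5. From constraints 4 and 14: c ≥ e ≥ 4. Hence d + c ≥ 9. But constraint 7 requires d + c ≤ 7, and 7 < 9. Contradiction.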